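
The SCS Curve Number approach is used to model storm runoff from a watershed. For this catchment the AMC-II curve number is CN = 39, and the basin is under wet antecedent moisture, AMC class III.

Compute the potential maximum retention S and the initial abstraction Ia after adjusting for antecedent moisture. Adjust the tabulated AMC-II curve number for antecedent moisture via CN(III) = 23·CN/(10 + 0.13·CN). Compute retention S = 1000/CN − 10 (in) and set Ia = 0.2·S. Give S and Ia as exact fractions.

S = 6100/897 in ≈ 6.800 in; Ia = 1220/897 in ≈ 1.360 in

CN(III) from CN(II)=39: (23·39)/(10 + 0.13·39) = 89700/1507 ≈ 59.522
Max retention: S = 1000/(89700/1507) − 10 = 6100/897 in (≈ 6.800 in)
Ia = 0.2·(6100/897) = 1220/897 in ≈ 1.360 in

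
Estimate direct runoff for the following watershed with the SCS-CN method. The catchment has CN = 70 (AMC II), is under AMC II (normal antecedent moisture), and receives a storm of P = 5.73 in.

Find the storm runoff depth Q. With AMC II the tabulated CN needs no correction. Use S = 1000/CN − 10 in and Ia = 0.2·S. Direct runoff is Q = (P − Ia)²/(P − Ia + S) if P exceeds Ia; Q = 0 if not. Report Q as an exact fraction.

Average conditions: CN = 70 (no AMC adjustment).
Max retention: S = 1000/70 − 10 = 30/7 in (≈ 4.286 in)
Ia = 0.2S: 0.2·4.286 = 0.857 in (exactly 6/7)
P − Ia = 5.730 − 0.857 = 3411/700 ≈ 4.873 in (> 0, runoff occurs)
Q: (3411/700)² ÷ (6411/700) = 3878307/1495900 in (≈ 2.593 in)

Q = 3878307/1495900 in ≈ 2.593 in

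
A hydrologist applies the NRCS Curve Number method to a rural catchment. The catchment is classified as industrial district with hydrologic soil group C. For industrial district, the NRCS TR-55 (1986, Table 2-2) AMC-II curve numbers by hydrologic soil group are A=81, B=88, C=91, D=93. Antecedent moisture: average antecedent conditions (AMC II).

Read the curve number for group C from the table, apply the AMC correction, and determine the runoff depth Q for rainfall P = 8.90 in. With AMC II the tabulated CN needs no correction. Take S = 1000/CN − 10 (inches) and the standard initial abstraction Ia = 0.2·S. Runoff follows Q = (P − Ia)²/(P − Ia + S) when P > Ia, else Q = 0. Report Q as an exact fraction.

NRCS table: industrial district, soil group C → CN(II) = 91
Average conditions: CN = 91 (no AMC adjustment).
Retention S: 1000/CN − 10 with CN=91.000 → S = 90/91 ≈ 0.989 in
Ia = 0.2S: 0.2·0.989 = 0.198 in (exactly 18/91)
Excess rainfall: 8.900 − 0.198 = 8.702 in; P > Ia so Q > 0
Runoff Q = (P−Ia)²/(P−Ia+S) = (8.702)²/(8.702+0.989) = 62710561/8025290 ≈ 7.814 in

Q = 62710561/8025290 in ≈ 7.814 in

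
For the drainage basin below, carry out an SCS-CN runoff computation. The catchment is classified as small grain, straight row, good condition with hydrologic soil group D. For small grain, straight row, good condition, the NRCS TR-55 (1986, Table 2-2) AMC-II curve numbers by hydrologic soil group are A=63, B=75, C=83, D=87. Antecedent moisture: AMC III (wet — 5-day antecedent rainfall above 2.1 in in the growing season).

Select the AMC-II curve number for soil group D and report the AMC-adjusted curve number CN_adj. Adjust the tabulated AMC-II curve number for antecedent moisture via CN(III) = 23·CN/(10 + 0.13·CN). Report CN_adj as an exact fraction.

CN_adj = 200100/2131 ≈ 93.900

NRCS table: small grain, straight row, good condition, soil group D → CN(II) = 87
CN(III) from CN(II)=87: (23·87)/(10 + 0.13·87) = 200100/2131 ≈ 93.900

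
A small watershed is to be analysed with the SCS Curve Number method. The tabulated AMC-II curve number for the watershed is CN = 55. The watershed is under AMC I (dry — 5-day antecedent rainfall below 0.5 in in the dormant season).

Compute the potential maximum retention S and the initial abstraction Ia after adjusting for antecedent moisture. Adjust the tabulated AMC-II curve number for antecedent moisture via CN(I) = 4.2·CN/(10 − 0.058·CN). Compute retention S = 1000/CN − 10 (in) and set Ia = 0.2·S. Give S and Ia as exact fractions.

Adjust CN=55 to AMC I: 4.2·55/(10 − 0.058·55) → 231 ÷ (681/100) = 7700/227 ≈ 33.921
S = 1000/(7700/227) − 10 = 1500/77 in ≈ 19.481 in
Initial abstraction Ia = S/5 = (1500/77)/5 = 300/77 ≈ 3.896 in

S = 1500/77 in ≈ 19.481 in; Ia = 300/77 in ≈ 3.896 in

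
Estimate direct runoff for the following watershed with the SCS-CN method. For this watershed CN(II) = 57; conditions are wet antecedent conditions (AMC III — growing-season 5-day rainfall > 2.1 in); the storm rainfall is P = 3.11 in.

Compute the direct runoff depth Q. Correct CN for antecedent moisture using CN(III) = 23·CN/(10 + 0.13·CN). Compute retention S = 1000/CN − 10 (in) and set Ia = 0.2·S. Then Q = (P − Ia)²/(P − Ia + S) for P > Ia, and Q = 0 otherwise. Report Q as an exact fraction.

Adjust CN=57 to AMC III: 23·57/(10 + 0.13·57) → 1311 ÷ (1741/100) = 131100/1741 ≈ 75.302
S = 1000/(131100/1741) − 10 = 4300/1311 in ≈ 3.280 in
Initial abstraction Ia = S/5 = (4300/1311)/5 = 860/1311 ≈ 0.656 in
P − Ia = 3.110 − 0.656 = 321721/131100 ≈ 2.454 in (> 0, runoff occurs)
Q: (321721/131100)² ÷ (751721/131100) = 103504401841/98550623100 in (≈ 1.050 in)

Q = 103504401841/98550623100 in ≈ 1.050 in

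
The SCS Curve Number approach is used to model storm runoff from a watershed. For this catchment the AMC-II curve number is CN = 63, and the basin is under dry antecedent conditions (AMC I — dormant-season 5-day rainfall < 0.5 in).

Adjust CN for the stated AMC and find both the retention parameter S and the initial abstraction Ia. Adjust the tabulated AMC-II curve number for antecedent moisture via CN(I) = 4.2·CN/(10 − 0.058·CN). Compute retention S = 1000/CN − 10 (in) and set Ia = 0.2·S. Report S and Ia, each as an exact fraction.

Adjust CN=63 to AMC I: 4.2·63/(10 − 0.058·63) → (1323/5) ÷ (3173/500) = 132300/3173 ≈ 41.696
S = 1000/(132300/3173) − 10 = 18500/1323 in ≈ 13.983 in
Ia = 0.2·(18500/1323) = 3700/1323 in ≈ 2.797 in

S = 18500/1323 in ≈ 13.983 in; Ia = 3700/1323 in ≈ 2.797 in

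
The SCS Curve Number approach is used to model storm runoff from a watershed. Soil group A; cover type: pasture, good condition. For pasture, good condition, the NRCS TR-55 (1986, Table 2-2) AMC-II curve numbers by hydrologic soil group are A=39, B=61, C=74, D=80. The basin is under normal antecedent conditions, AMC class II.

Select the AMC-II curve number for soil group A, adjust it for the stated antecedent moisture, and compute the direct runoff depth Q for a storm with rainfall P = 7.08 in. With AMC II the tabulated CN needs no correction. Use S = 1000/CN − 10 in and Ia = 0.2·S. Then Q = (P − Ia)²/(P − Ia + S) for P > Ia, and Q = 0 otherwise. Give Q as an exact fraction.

NRCS table: pasture, good condition, soil group A → CN(II) = 39
Average conditions: CN = 39 (no AMC adjustment).
Retention S: 1000/CN − 10 with CN=39.000 → S = 610/39 ≈ 15.641 in
Ia = 0.2S: 0.2·15.641 = 3.128 in (exactly 122/39)
Since P=7.080 > Ia=3.128: effective rainfall P−Ia = 3853/975 in
Q: (3853/975)² ÷ (19103/975) = 14845609/18625425 in (≈ 0.797 in)

Q = 14845609/18625425 in ≈ 0.797 in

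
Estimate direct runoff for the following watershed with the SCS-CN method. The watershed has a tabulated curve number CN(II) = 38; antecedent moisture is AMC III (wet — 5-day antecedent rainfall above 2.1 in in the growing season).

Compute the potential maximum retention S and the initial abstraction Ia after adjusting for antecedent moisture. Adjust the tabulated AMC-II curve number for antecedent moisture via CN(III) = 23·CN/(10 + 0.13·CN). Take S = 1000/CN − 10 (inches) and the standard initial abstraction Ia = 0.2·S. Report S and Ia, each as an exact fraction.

Adjust CN=38 to AMC III: 23·38/(10 + 0.13·38) → 874 ÷ (747/50) = 43700/747 ≈ 58.501
S = 1000/(43700/747) − 10 = 3100/437 in ≈ 7.094 in
Ia = 0.2S: 0.2·7.094 = 1.419 in (exactly 620/437)

S = 3100/437 in ≈ 7.094 in; Ia = 620/437 in ≈ 1.419 in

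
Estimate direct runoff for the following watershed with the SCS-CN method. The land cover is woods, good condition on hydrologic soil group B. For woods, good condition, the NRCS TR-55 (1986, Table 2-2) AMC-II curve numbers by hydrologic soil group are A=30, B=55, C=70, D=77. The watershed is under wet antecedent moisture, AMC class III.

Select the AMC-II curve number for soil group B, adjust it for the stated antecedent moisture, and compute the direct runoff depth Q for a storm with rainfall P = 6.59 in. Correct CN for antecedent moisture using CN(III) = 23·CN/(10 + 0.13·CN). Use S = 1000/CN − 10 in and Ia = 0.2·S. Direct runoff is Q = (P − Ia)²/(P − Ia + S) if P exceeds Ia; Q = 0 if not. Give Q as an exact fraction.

Q = 22119720529/6039793100 in ≈ 3.662 in

NRCS table: woods, good condition, soil group B → CN(II) = 55
Wet (AMC III): CN(III) = 23·55/(10 + 0.13·55) = 1265/(343/20) = 25300/343 ≈ 73.761
Max retention: S = 1000/(25300/343) − 10 = 900/253 in (≈ 3.557 in)
Ia = 0.2S: 0.2·3.557 = 0.711 in (exactly 180/253)
Since P=6.590 > Ia=0.711: effective rainfall P−Ia = 148727/25300 in
Runoff Q = (P−Ia)²/(P−Ia+S) = (5.879)²/(5.879+3.557) = 22119720529/6039793100 ≈ 3.662 in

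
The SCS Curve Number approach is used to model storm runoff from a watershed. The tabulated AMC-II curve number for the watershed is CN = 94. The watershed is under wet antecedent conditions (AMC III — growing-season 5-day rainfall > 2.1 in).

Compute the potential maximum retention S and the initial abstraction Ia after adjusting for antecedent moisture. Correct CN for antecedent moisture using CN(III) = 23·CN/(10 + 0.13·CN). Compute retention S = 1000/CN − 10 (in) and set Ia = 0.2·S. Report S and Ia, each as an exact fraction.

CN(III) from CN(II)=94: (23·94)/(10 + 0.13·94) = 108100/1111 ≈ 97.300
Max retention: S = 1000/(108100/1111) − 10 = 300/1081 in (≈ 0.278 in)
Initial abstraction Ia = S/5 = (300/1081)/5 = 60/1081 ≈ 0.056 in

S = 300/1081 in ≈ 0.278 in; Ia = 60/1081 in ≈ 0.056 in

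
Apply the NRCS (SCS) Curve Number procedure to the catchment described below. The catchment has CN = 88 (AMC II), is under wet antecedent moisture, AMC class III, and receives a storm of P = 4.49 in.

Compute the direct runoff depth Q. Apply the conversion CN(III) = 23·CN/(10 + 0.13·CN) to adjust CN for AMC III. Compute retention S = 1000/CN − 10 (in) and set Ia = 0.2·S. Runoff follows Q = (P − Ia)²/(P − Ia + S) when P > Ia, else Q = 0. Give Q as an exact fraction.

Q = 12231696409/3177604100 in ≈ 3.849 in

Adjust CN=88 to AMC III: 23·88/(10 + 0.13·88) → 2024 ÷ (536/25) = 6325/67 ≈ 94.403
S = 1000/(6325/67) − 10 = 150/253 in ≈ 0.593 in
Ia = 0.2·(150/253) = 30/253 in ≈ 0.119 in
Excess rainfall: 4.490 − 0.119 = 4.371 in; P > Ia so Q > 0
Q: (110597/25300)² ÷ (125597/25300) = 12231696409/3177604100 in (≈ 3.849 in)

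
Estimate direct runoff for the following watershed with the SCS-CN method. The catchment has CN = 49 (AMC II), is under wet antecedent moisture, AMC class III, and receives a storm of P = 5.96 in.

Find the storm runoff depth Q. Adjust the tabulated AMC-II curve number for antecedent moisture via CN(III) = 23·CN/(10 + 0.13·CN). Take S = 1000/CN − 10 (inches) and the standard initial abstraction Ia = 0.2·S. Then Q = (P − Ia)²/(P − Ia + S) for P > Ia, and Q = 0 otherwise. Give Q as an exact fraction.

Q = 20284310929/7605080525 in ≈ 2.667 in

CN(III) from CN(II)=49: (23·49)/(10 + 0.13·49) = 112700/1637 ≈ 68.845
S = 1000/(112700/1637) − 10 = 5100/1127 in ≈ 4.525 in
Ia = 0.2S: 0.2·4.525 = 0.905 in (exactly 1020/1127)
Excess rainfall: 5.960 − 0.905 = 5.055 in; P > Ia so Q > 0
Q: (142423/28175)² ÷ (269923/28175) = 20284310929/7605080525 in (≈ 2.667 in)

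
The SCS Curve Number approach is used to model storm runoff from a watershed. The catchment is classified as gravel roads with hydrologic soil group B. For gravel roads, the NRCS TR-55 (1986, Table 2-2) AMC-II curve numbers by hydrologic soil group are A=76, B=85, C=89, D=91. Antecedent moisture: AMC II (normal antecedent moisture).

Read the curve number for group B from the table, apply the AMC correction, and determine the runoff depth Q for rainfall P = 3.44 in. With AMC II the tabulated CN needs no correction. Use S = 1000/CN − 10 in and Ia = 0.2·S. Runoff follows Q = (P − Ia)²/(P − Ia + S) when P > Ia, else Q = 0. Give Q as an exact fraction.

NRCS table: gravel roads, soil group B → CN(II) = 85
CN(II) = 85; AMC II needs no correction.
Retention S: 1000/CN − 10 with CN=85.000 → S = 30/17 ≈ 1.765 in
Initial abstraction Ia = S/5 = (30/17)/5 = 6/17 ≈ 0.353 in
Excess rainfall: 3.440 − 0.353 = 3.087 in; P > Ia so Q > 0
Q = (1312/425)²/((1312/425) + 30/17) = (1721344/180625)/(2062/425) = 860672/438175 in ≈ 1.964 in

Q = 860672/438175 in ≈ 1.964 in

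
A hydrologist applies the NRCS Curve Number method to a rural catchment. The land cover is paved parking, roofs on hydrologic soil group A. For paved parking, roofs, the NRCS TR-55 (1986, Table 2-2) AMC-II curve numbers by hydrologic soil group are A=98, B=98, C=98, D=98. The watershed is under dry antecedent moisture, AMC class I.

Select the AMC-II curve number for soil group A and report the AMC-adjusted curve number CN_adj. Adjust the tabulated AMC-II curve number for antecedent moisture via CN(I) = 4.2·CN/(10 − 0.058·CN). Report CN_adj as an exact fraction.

CN_adj = 102900/1079 ≈ 95.366

NRCS table: paved parking, roofs, soil group A → CN(II) = 98
Dry (AMC I): CN(I) = 4.2·98/(10 − 0.058·98) = (2058/5)/(1079/250) = 102900/1079 ≈ 95.366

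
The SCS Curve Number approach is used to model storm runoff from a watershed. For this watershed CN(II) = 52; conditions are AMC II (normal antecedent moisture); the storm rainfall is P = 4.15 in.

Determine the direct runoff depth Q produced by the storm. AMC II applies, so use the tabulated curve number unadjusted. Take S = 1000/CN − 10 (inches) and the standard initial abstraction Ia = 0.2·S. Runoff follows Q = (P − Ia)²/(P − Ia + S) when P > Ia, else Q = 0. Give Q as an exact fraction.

Q = 358801/779740 in ≈ 0.460 in

AMC II — tabulated CN = 52 applies directly.
S = 1000/52 − 10 = 120/13 in ≈ 9.231 in
Initial abstraction Ia = S/5 = (120/13)/5 = 24/13 ≈ 1.846 in
P − Ia = 4.150 − 1.846 = 599/260 ≈ 2.304 in (> 0, runoff occurs)
Runoff Q = (P−Ia)²/(P−Ia+S) = (2.304)²/(2.304+9.231) = 358801/779740 ≈ 0.460 in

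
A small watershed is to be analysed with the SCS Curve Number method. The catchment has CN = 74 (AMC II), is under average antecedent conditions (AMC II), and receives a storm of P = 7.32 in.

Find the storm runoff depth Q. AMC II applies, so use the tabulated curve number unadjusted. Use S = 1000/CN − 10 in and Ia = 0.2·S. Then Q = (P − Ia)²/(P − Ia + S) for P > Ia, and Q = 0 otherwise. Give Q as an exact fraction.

AMC II — tabulated CN = 74 applies directly.
S = 1000/74 − 10 = 130/37 in ≈ 3.514 in
Initial abstraction Ia = S/5 = (130/37)/5 = 26/37 ≈ 0.703 in
P − Ia = 7.320 − 0.703 = 6121/925 ≈ 6.617 in (> 0, runoff occurs)
Q: (6121/925)² ÷ (9371/925) = 37466641/8668175 in (≈ 4.322 in)

Q = 37466641/8668175 in ≈ 4.322 in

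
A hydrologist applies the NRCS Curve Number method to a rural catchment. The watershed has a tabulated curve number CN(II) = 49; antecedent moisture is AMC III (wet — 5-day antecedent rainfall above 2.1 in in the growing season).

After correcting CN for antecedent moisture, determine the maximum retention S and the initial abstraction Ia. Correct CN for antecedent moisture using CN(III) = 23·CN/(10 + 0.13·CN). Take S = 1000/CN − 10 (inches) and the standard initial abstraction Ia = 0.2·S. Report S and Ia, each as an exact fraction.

S = 5100/1127 in ≈ 4.525 in; Ia = 1020/1127 in ≈ 0.905 in

Wet (AMC III): CN(III) = 23·49/(10 + 0.13·49) = 1127/(1637/100) = 112700/1637 ≈ 68.845
Retention S: 1000/CN − 10 with CN=68.845 → S = 5100/1127 ≈ 4.525 in
Ia = 0.2S: 0.2·4.525 = 0.905 in (exactly 1020/1127)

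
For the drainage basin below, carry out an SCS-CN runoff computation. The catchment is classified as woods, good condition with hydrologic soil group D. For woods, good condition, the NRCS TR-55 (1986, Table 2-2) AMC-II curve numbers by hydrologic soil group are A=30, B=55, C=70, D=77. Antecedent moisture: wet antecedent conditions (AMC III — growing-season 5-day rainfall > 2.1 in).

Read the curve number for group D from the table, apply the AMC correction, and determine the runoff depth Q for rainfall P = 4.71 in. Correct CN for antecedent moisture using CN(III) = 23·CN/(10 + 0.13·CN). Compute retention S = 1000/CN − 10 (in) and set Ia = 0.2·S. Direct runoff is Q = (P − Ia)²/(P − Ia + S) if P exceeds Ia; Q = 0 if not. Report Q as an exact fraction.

Q = 1174227289/340855900 in ≈ 3.445 in

NRCS table: woods, good condition, soil group D → CN(II) = 77
Adjust CN=77 to AMC III: 23·77/(10 + 0.13·77) → 1771 ÷ (2001/100) = 7700/87 ≈ 88.506
Max retention: S = 1000/(7700/87) − 10 = 100/77 in (≈ 1.299 in)
Ia = 0.2S: 0.2·1.299 = 0.260 in (exactly 20/77)
P − Ia = 4.710 − 0.260 = 34267/7700 ≈ 4.450 in (> 0, runoff occurs)
Q = (34267/7700)²/((34267/7700) + 100/77) = (1174227289/59290000)/(44267/7700) = 1174227289/340855900 in ≈ 3.445 in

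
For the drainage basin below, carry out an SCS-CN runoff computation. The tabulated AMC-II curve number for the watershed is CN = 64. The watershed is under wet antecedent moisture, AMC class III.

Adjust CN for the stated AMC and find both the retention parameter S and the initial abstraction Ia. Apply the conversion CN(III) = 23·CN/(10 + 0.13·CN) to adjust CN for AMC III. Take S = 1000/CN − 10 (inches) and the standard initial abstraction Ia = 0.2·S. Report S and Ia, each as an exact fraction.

S = 225/92 in ≈ 2.446 in; Ia = 45/92 in ≈ 0.489 in

CN(III) from CN(II)=64: (23·64)/(10 + 0.13·64) = 18400/229 ≈ 80.349
Max retention: S = 1000/(18400/229) − 10 = 225/92 in (≈ 2.446 in)
Ia = 0.2·(225/92) = 45/92 in ≈ 0.489 in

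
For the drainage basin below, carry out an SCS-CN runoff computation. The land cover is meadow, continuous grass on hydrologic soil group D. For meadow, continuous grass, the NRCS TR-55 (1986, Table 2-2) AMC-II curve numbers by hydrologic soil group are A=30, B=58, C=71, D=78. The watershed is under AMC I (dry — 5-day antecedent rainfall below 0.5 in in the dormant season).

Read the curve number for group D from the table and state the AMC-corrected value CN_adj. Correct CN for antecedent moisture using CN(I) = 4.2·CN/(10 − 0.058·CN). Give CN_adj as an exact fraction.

CN_adj = 81900/1369 ≈ 59.825

NRCS table: meadow, continuous grass, soil group D → CN(II) = 78
Adjust CN=78 to AMC I: 4.2·78/(10 − 0.058·78) → (1638/5) ÷ (1369/250) = 81900/1369 ≈ 59.825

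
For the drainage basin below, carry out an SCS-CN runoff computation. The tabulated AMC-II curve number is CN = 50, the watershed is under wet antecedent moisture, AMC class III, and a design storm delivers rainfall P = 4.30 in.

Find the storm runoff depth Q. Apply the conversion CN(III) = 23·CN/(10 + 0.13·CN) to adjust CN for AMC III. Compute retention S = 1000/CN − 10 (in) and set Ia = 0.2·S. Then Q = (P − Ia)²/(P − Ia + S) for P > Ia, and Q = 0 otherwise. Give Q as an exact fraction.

Adjust CN=50 to AMC III: 23·50/(10 + 0.13·50) → 1150 ÷ (33/2) = 2300/33 ≈ 69.697
S = 1000/(2300/33) − 10 = 100/23 in ≈ 4.348 in
Ia = 0.2S: 0.2·4.348 = 0.870 in (exactly 20/23)
P − Ia = 4.300 − 0.870 = 789/230 ≈ 3.430 in (> 0, runoff occurs)
Runoff Q = (P−Ia)²/(P−Ia+S) = (3.430)²/(3.430+4.348) = 622521/411470 ≈ 1.513 in

Q = 622521/411470 in ≈ 1.513 in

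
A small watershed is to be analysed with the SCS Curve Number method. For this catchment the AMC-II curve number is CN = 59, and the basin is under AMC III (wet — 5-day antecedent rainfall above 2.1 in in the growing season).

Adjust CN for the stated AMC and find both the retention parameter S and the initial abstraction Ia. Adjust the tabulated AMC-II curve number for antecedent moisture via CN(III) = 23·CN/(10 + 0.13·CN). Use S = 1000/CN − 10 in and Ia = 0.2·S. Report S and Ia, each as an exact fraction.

S = 4100/1357 in ≈ 3.021 in; Ia = 820/1357 in ≈ 0.604 in

Adjust CN=59 to AMC III: 23·59/(10 + 0.13·59) → 1357 ÷ (1767/100) = 135700/1767 ≈ 76.797
Max retention: S = 1000/(135700/1767) − 10 = 4100/1357 in (≈ 3.021 in)
Ia = 0.2S: 0.2·3.021 = 0.604 in (exactly 820/1357)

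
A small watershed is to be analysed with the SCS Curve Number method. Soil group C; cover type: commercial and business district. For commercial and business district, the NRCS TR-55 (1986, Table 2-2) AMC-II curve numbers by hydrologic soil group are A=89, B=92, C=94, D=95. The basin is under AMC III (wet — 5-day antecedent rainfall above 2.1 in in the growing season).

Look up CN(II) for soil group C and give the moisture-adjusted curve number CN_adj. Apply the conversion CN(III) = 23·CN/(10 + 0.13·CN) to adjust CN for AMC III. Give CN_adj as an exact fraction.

NRCS table: commercial and business district, soil group C → CN(II) = 94
CN(III) from CN(II)=94: (23·94)/(10 + 0.13·94) = 108100/1111 ≈ 97.300

CN_adj = 108100/1111 ≈ 97.300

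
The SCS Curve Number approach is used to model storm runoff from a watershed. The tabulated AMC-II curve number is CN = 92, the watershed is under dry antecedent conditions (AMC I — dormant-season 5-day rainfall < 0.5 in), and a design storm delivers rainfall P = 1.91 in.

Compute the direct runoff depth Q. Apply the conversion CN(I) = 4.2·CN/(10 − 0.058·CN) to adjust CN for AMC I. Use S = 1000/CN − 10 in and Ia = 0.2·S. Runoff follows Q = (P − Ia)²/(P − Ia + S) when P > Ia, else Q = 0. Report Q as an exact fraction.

Dry (AMC I): CN(I) = 4.2·92/(10 − 0.058·92) = (1932/5)/(583/125) = 48300/583 ≈ 82.847
Max retention: S = 1000/(48300/583) − 10 = 1000/483 in (≈ 2.070 in)
Initial abstraction Ia = S/5 = (1000/483)/5 = 200/483 ≈ 0.414 in
P − Ia = 1.910 − 0.414 = 72253/48300 ≈ 1.496 in (> 0, runoff occurs)
Q: (72253/48300)² ÷ (172253/48300) = 5220496009/8319819900 in (≈ 0.627 in)

Q = 5220496009/8319819900 in ≈ 0.627 in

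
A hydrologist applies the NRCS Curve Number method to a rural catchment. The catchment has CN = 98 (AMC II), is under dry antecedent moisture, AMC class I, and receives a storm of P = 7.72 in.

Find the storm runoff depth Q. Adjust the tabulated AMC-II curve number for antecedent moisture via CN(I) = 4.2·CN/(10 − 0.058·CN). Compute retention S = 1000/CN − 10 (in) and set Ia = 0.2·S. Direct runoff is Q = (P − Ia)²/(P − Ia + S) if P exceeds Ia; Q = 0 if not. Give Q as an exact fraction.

CN(I) from CN(II)=98: (4.2·98)/(10 − 0.058·98) = 102900/1079 ≈ 95.366
Retention S: 1000/CN − 10 with CN=95.366 → S = 500/1029 ≈ 0.486 in
Ia = 0.2S: 0.2·0.486 = 0.097 in (exactly 100/1029)
Excess rainfall: 7.720 − 0.097 = 7.623 in; P > Ia so Q > 0
Q: (196097/25725)² ÷ (208597/25725) = 38454033409/5366157825 in (≈ 7.166 in)

Q = 38454033409/5366157825 in ≈ 7.166 in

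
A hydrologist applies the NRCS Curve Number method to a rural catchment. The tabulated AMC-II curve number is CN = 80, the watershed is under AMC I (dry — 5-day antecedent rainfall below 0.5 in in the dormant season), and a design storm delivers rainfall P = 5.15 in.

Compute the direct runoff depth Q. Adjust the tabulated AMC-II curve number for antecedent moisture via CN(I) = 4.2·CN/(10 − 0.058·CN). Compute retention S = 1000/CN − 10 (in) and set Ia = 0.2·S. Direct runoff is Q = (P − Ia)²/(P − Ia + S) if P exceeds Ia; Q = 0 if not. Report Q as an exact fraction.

Q = 2765569/1748460 in ≈ 1.582 in

Adjust CN=80 to AMC I: 4.2·80/(10 − 0.058·80) → 336 ÷ (134/25) = 4200/67 ≈ 62.687
Max retention: S = 1000/(4200/67) − 10 = 125/21 in (≈ 5.952 in)
Initial abstraction Ia = S/5 = (125/21)/5 = 25/21 ≈ 1.190 in
Since P=5.150 > Ia=1.190: effective rainfall P−Ia = 1663/420 in
Runoff Q = (P−Ia)²/(P−Ia+S) = (3.960)²/(3.960+5.952) = 2765569/1748460 ≈ 1.582 in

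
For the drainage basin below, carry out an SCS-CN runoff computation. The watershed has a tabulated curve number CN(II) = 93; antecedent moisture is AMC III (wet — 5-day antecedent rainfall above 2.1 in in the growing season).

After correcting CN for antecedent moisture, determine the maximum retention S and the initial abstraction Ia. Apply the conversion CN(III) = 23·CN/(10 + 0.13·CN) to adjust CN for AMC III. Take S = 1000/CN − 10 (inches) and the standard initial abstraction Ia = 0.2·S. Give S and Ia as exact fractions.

Adjust CN=93 to AMC III: 23·93/(10 + 0.13·93) → 2139 ÷ (2209/100) = 213900/2209 ≈ 96.831
S = 1000/(213900/2209) − 10 = 700/2139 in ≈ 0.327 in
Ia = 0.2·(700/2139) = 140/2139 in ≈ 0.065 in

S = 700/2139 in ≈ 0.327 in; Ia = 140/2139 in ≈ 0.065 in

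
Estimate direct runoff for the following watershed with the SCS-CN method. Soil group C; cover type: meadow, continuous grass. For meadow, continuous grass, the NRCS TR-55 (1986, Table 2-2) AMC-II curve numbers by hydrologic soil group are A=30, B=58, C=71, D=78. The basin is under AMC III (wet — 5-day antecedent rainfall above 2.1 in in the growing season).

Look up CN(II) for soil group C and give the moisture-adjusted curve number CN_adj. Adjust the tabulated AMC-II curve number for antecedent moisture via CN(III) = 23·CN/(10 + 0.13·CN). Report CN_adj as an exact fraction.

CN_adj = 163300/1923 ≈ 84.919

NRCS table: meadow, continuous grass, soil group C → CN(II) = 71
CN(III) from CN(II)=71: (23·71)/(10 + 0.13·71) = 163300/1923 ≈ 84.919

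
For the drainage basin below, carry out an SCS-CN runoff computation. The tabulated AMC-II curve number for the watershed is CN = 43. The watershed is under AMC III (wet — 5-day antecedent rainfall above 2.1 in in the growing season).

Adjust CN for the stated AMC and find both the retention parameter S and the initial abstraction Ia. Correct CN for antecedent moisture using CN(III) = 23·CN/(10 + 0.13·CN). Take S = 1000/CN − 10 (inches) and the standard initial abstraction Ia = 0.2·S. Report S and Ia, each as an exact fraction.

S = 5700/989 in ≈ 5.763 in; Ia = 1140/989 in ≈ 1.153 in

Wet (AMC III): CN(III) = 23·43/(10 + 0.13·43) = 989/(1559/100) = 98900/1559 ≈ 63.438
Retention S: 1000/CN − 10 with CN=63.438 → S = 5700/989 ≈ 5.763 in
Initial abstraction Ia = S/5 = (5700/989)/5 = 1140/989 ≈ 1.153 in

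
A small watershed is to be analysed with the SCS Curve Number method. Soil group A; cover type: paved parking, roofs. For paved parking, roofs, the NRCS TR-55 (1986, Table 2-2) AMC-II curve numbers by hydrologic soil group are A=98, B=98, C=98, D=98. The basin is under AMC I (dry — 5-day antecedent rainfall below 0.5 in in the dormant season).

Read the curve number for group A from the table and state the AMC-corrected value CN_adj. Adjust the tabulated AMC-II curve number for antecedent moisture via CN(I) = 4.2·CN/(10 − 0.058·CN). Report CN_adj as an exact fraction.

CN_adj = 102900/1079 ≈ 95.366

NRCS table: paved parking, roofs, soil group A → CN(II) = 98
Adjust CN=98 to AMC I: 4.2·98/(10 − 0.058·98) → (2058/5) ÷ (1079/250) = 102900/1079 ≈ 95.366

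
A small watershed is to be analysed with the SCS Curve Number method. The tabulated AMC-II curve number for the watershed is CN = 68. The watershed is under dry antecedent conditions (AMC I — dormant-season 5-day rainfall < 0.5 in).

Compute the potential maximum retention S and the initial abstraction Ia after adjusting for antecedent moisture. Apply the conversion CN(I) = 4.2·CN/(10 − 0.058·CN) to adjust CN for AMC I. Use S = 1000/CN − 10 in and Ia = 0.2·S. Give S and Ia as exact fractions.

Dry (AMC I): CN(I) = 4.2·68/(10 − 0.058·68) = (1428/5)/(757/125) = 35700/757 ≈ 47.160
S = 1000/(35700/757) − 10 = 4000/357 in ≈ 11.204 in
Initial abstraction Ia = S/5 = (4000/357)/5 = 800/357 ≈ 2.241 in

S = 4000/357 in ≈ 11.204 in; Ia = 800/357 in ≈ 2.241 in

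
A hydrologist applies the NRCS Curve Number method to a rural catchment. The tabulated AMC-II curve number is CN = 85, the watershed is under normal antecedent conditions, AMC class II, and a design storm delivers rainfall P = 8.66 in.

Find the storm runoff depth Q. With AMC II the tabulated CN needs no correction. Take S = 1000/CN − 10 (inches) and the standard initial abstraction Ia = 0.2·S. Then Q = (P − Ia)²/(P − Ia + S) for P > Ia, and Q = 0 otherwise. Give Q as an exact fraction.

Q = 49857721/7276850 in ≈ 6.852 in

CN(II) = 85; AMC II needs no correction.
S = 1000/85 − 10 = 30/17 in ≈ 1.765 in
Ia = 0.2·(30/17) = 6/17 in ≈ 0.353 in
Excess rainfall: 8.660 − 0.353 = 8.307 in; P > Ia so Q > 0
Runoff Q = (P−Ia)²/(P−Ia+S) = (8.307)²/(8.307+1.765) = 49857721/7276850 ≈ 6.852 in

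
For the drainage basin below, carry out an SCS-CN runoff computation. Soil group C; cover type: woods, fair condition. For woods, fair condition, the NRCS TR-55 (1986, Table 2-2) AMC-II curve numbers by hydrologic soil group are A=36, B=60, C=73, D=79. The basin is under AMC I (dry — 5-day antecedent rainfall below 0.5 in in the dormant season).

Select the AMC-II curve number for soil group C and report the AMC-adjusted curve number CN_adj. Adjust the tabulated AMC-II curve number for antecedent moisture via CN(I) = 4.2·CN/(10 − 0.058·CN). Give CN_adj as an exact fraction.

CN_adj = 51100/961 ≈ 53.174

NRCS table: woods, fair condition, soil group C → CN(II) = 73
Adjust CN=73 to AMC I: 4.2·73/(10 − 0.058·73) → (1533/5) ÷ (2883/500) = 51100/961 ≈ 53.174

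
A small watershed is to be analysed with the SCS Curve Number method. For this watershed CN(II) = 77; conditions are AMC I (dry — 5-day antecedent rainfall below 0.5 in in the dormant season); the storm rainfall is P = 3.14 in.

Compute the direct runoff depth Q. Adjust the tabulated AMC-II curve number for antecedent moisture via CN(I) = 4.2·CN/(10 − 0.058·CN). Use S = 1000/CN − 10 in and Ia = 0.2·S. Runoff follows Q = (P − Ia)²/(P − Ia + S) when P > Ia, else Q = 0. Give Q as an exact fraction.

Q = 19284599161/57716308650 in ≈ 0.334 in

Dry (AMC I): CN(I) = 4.2·77/(10 − 0.058·77) = (1617/5)/(2767/500) = 161700/2767 ≈ 58.439
S = 1000/(161700/2767) − 10 = 11500/1617 in ≈ 7.112 in
Ia = 0.2S: 0.2·7.112 = 1.422 in (exactly 2300/1617)
Excess rainfall: 3.140 − 1.422 = 1.718 in; P > Ia so Q > 0
Runoff Q = (P−Ia)²/(P−Ia+S) = (1.718)²/(1.718+7.112) = 19284599161/57716308650 ≈ 0.334 in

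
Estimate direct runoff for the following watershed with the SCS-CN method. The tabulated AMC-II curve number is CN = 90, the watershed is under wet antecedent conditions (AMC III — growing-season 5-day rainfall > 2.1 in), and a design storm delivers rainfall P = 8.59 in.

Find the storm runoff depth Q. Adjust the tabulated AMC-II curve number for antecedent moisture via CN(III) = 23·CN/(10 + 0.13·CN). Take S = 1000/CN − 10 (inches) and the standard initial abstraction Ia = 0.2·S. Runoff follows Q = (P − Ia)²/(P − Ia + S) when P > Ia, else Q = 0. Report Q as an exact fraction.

Q = 30910210969/3846329100 in ≈ 8.036 in

CN(III) from CN(II)=90: (23·90)/(10 + 0.13·90) = 20700/217 ≈ 95.392
S = 1000/(20700/217) − 10 = 100/207 in ≈ 0.483 in
Ia = 0.2S: 0.2·0.483 = 0.097 in (exactly 20/207)
Excess rainfall: 8.590 − 0.097 = 8.493 in; P > Ia so Q > 0
Q: (175813/20700)² ÷ (185813/20700) = 30910210969/3846329100 in (≈ 8.036 in)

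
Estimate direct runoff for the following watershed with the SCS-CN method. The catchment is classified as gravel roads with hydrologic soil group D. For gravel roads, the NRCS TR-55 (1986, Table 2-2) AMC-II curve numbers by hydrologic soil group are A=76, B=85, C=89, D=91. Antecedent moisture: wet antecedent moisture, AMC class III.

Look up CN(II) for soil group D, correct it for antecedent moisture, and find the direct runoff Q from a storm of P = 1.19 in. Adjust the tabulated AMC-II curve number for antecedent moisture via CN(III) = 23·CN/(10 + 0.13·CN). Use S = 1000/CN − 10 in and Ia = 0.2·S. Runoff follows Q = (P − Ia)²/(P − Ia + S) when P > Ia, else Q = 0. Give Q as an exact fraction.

Q = 53391958489/67199323100 in ≈ 0.795 in

NRCS table: gravel roads, soil group D → CN(II) = 91
Adjust CN=91 to AMC III: 23·91/(10 + 0.13·91) → 2093 ÷ (2183/100) = 209300/2183 ≈ 95.877
Retention S: 1000/CN − 10 with CN=95.877 → S = 900/2093 ≈ 0.430 in
Ia = 0.2S: 0.2·0.430 = 0.086 in (exactly 180/2093)
Excess rainfall: 1.190 − 0.086 = 1.104 in; P > Ia so Q > 0
Q: (231067/209300)² ÷ (321067/209300) = 53391958489/67199323100 in (≈ 0.795 in)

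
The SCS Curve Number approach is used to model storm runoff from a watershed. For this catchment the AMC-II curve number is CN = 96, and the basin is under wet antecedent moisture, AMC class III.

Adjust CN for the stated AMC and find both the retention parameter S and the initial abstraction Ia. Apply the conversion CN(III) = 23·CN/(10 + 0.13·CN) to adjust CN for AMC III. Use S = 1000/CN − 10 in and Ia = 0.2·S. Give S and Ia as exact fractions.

Wet (AMC III): CN(III) = 23·96/(10 + 0.13·96) = 2208/(562/25) = 27600/281 ≈ 98.221
S = 1000/(27600/281) − 10 = 25/138 in ≈ 0.181 in
Ia = 0.2S: 0.2·0.181 = 0.036 in (exactly 5/138)

S = 25/138 in ≈ 0.181 in; Ia = 5/138 in ≈ 0.036 in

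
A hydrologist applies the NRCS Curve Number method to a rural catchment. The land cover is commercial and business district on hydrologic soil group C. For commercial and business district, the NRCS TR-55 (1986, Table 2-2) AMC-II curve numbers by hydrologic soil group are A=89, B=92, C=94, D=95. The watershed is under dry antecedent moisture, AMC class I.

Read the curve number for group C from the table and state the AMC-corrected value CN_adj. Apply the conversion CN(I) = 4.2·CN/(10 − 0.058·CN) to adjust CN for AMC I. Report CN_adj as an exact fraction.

NRCS table: commercial and business district, soil group C → CN(II) = 94
CN(I) from CN(II)=94: (4.2·94)/(10 − 0.058·94) = 32900/379 ≈ 86.807

CN_adj = 32900/379 ≈ 86.807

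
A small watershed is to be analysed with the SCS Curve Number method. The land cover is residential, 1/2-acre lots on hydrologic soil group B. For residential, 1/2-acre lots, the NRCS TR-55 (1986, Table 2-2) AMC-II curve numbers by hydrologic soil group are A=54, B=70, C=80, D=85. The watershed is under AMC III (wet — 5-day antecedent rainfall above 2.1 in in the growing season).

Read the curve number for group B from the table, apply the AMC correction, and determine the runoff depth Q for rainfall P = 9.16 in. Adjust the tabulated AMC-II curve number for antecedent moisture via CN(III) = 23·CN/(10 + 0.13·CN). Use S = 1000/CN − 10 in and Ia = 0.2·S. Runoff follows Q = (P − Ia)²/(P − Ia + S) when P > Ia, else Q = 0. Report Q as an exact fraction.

Q = 1250966161/172547725 in ≈ 7.250 in

NRCS table: residential, 1/2-acre lots, soil group B → CN(II) = 70
Adjust CN=70 to AMC III: 23·70/(10 + 0.13·70) → 1610 ÷ (191/10) = 16100/191 ≈ 84.293
S = 1000/(16100/191) − 10 = 300/161 in ≈ 1.863 in
Ia = 0.2·(300/161) = 60/161 in ≈ 0.373 in
Excess rainfall: 9.160 − 0.373 = 8.787 in; P > Ia so Q > 0
Q = (35369/4025)²/((35369/4025) + 300/161) = (1250966161/16200625)/(42869/4025) = 1250966161/172547725 in ≈ 7.250 in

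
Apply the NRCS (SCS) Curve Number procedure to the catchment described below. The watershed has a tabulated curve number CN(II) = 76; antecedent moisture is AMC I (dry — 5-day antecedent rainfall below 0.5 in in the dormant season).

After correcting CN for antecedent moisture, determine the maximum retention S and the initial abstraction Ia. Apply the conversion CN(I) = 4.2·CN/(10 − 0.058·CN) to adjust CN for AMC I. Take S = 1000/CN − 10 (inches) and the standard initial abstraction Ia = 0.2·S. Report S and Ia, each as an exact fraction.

CN(I) from CN(II)=76: (4.2·76)/(10 − 0.058·76) = 13300/233 ≈ 57.082
Max retention: S = 1000/(13300/233) − 10 = 1000/133 in (≈ 7.519 in)
Initial abstraction Ia = S/5 = (1000/133)/5 = 200/133 ≈ 1.504 in

S = 1000/133 in ≈ 7.519 in; Ia = 200/133 in ≈ 1.504 in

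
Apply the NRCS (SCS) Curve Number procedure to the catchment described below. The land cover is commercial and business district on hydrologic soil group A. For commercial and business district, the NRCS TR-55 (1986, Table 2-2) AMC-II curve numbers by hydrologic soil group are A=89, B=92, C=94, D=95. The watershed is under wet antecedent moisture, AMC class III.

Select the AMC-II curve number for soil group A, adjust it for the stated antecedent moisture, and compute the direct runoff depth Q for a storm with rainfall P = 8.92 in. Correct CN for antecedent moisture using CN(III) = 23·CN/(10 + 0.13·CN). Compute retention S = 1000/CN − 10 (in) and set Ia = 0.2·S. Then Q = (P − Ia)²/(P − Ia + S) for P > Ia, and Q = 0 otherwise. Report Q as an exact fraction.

NRCS table: commercial and business district, soil group A → CN(II) = 89
CN(III) from CN(II)=89: (23·89)/(10 + 0.13·89) = 204700/2157 ≈ 94.900
Retention S: 1000/CN − 10 with CN=94.900 → S = 1100/2047 ≈ 0.537 in
Initial abstraction Ia = S/5 = (1100/2047)/5 = 220/2047 ≈ 0.107 in
Since P=8.920 > Ia=0.107: effective rainfall P−Ia = 450981/51175 in
Q = (450981/51175)²/((450981/51175) + 1100/2047) = (203383862361/2618880625)/(478481/51175) = 203383862361/24486265175 in ≈ 8.306 in

Q = 203383862361/24486265175 in ≈ 8.306 in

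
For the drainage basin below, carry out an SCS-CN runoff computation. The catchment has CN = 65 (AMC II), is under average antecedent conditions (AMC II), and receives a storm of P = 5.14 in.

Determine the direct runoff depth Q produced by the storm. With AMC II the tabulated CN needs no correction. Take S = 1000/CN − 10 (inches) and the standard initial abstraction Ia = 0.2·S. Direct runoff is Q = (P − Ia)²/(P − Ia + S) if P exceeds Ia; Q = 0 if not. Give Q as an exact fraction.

Q = 6974881/3991650 in ≈ 1.747 in

AMC II — tabulated CN = 65 applies directly.
S = 1000/65 − 10 = 70/13 in ≈ 5.385 in
Ia = 0.2·(70/13) = 14/13 in ≈ 1.077 in
P − Ia = 5.140 − 1.077 = 2641/650 ≈ 4.063 in (> 0, runoff occurs)
Q: (2641/650)² ÷ (6141/650) = 6974881/3991650 in (≈ 1.747 in)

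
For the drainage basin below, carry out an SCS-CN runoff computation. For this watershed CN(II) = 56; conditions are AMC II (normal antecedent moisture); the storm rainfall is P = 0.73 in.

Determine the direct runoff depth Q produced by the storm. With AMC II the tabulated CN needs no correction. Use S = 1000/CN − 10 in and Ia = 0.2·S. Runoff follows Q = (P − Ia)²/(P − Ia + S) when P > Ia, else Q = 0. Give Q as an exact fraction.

CN(II) = 56; AMC II needs no correction.
Retention S: 1000/CN − 10 with CN=56.000 → S = 55/7 ≈ 7.857 in
Initial abstraction Ia = S/5 = (55/7)/5 = 11/7 ≈ 1.571 in
P = 0.730 ≤ Ia = 1.571 in: entire storm abstracted, Q = 0.

Q = 0 in ≈ 0.000 in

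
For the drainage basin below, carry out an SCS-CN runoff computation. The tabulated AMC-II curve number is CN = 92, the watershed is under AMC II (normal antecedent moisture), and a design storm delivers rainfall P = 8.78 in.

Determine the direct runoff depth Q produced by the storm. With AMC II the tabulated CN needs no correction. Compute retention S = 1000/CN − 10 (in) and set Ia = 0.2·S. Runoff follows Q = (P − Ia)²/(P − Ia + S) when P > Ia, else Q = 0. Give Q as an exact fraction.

AMC II — tabulated CN = 92 applies directly.
S = 1000/92 − 10 = 20/23 in ≈ 0.870 in
Initial abstraction Ia = S/5 = (20/23)/5 = 4/23 ≈ 0.174 in
Since P=8.780 > Ia=0.174: effective rainfall P−Ia = 9897/1150 in
Runoff Q = (P−Ia)²/(P−Ia+S) = (8.606)²/(8.606+0.870) = 97950609/12531550 ≈ 7.816 in

Q = 97950609/12531550 in ≈ 7.816 in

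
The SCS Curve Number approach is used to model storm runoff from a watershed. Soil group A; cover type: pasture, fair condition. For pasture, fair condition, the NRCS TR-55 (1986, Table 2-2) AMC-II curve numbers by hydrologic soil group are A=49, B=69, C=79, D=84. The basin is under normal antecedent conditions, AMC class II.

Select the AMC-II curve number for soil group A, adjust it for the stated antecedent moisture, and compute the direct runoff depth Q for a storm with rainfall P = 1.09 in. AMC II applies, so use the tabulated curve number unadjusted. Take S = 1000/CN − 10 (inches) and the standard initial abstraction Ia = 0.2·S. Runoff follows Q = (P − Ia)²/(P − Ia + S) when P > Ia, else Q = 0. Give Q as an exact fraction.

Q = 0 in ≈ 0.000 in

NRCS table: pasture, fair condition, soil group A → CN(II) = 49
CN(II) = 49; AMC II needs no correction.
Retention S: 1000/CN − 10 with CN=49.000 → S = 510/49 ≈ 10.408 in
Ia = 0.2S: 0.2·10.408 = 2.082 in (exactly 102/49)
P = 1.090 ≤ Ia = 2.082 in: entire storm abstracted, Q = 0.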